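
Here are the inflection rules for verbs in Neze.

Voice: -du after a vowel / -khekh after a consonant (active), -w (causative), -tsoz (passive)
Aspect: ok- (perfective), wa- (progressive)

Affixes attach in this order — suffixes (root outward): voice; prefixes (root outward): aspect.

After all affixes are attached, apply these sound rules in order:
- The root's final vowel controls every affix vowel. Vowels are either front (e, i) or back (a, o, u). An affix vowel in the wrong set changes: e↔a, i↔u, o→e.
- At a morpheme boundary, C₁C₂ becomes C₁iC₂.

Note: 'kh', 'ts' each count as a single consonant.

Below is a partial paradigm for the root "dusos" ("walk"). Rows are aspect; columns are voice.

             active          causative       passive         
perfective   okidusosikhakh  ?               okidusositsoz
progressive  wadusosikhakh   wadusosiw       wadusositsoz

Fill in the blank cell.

Attach voice causative -w → dusosw.
Attach aspect perfective ok- → okdusosw.
Vowel harmony: no change.
Apply epenthesis: okdusosw → okidusosiw.

okidusosiw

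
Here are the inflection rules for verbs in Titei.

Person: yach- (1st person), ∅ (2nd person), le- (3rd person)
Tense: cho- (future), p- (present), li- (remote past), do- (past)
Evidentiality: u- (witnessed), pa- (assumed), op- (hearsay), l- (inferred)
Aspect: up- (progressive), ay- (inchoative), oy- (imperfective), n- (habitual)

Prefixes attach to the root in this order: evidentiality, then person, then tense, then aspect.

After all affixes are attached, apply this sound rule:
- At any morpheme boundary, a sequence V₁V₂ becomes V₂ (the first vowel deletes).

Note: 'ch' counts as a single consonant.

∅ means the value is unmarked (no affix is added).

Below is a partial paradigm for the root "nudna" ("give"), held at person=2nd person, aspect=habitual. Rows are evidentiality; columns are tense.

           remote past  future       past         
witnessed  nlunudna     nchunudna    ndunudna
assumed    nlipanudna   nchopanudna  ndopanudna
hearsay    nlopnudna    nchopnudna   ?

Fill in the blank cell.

Attach evidentiality hearsay op- → opnudna.
person = 2nd person: zero marking, form stays opnudna.
Attach tense past do- → doopnudna.
Attach aspect habitual n- → ndoopnudna.
Apply vowel deletion: ndoopnudna → ndopnudna.

ndopnudna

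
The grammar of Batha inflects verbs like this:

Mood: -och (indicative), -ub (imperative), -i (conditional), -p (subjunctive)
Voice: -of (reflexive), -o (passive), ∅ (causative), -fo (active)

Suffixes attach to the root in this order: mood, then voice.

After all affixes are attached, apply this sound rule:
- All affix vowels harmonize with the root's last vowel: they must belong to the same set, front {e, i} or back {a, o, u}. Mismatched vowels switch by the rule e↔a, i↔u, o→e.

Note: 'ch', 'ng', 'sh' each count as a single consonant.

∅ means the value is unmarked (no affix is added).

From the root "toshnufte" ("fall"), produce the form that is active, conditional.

toshnufteife

Attach mood conditional -i → toshnuftei.
Attach voice active -fo → toshnufteifo.
Apply vowel harmony: toshnufteifo → toshnufteife.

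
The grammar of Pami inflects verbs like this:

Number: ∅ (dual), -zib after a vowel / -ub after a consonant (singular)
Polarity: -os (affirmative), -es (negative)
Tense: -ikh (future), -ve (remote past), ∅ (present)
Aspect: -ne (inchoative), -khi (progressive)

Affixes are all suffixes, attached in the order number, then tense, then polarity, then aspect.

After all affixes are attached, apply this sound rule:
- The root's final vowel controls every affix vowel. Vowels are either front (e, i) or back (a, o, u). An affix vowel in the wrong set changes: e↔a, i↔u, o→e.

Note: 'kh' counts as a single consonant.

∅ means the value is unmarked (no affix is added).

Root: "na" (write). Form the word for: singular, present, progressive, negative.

Attach number singular -zib (after vowel 'a') → nazib.
tense = present: zero marking, form stays nazib.
Attach polarity negative -es → nazibes.
Attach aspect progressive -khi → nazibeskhi.
Apply vowel harmony: nazibeskhi → nazubaskhu.

nazubaskhu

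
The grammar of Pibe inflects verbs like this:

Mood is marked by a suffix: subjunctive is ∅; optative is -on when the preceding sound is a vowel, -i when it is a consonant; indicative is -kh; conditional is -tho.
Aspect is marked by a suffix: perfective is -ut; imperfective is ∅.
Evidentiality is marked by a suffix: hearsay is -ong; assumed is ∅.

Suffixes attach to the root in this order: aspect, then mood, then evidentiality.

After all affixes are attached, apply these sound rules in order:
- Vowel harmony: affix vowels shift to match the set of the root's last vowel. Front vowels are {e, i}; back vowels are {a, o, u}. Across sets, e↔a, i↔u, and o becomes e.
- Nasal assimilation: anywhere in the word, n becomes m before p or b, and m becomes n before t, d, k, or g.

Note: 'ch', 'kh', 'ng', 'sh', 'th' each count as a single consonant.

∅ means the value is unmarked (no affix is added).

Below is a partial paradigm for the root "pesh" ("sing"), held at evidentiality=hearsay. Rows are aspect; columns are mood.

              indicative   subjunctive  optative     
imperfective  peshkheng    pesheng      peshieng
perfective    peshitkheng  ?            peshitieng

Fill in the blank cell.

Attach aspect perfective -ut → peshut.
mood = subjunctive: zero marking, form stays peshut.
Attach evidentiality hearsay -ong → peshutong.
Apply vowel harmony: peshutong → peshiteng.
Nasal assimilation: no change.

peshiteng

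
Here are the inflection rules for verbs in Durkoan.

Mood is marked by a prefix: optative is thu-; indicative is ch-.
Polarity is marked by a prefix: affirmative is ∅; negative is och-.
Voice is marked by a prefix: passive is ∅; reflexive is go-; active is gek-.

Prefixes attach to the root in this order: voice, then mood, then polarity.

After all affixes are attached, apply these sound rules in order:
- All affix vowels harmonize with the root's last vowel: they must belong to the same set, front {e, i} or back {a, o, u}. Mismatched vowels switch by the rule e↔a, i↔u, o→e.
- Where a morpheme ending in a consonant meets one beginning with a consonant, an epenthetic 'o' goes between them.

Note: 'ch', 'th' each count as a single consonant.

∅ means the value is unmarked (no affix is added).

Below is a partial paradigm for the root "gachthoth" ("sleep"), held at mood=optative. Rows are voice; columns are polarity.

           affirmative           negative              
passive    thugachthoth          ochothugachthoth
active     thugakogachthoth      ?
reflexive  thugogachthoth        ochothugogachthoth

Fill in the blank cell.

ochothugakogachthoth

Attach voice active gek- → gekgachthoth.
Attach mood optative thu- → thugekgachthoth.
Attach polarity negative och- → ochthugekgachthoth.
Apply vowel harmony: ochthugekgachthoth → ochthugakgachthoth.
Apply epenthesis: ochthugakgachthoth → ochothugakogachthoth.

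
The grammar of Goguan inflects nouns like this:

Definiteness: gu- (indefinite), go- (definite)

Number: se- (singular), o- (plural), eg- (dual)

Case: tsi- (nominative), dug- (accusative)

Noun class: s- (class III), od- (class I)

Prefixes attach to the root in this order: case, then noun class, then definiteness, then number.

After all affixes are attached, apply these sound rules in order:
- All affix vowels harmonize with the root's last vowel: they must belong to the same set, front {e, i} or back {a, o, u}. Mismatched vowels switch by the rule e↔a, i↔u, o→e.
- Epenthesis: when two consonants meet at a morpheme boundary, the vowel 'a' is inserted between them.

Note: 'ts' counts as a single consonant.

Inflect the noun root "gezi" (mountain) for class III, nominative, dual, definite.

Attach case nominative tsi- → tsigezi.
Attach noun class class III s- → stsigezi.
Attach definiteness definite go- → gostsigezi.
Attach number dual eg- → eggostsigezi.
Apply vowel harmony: eggostsigezi → eggestsigezi.
Apply epenthesis: eggestsigezi → egagesatsigezi.

egagesatsigezi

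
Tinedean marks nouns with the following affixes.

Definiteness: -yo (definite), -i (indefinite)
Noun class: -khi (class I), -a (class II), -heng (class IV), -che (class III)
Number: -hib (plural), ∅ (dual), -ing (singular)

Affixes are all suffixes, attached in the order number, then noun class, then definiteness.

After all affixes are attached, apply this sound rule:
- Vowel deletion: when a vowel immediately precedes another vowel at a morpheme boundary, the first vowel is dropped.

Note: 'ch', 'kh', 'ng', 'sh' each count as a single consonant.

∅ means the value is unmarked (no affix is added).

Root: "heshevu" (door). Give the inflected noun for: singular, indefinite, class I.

Attach number singular -ing → heshevuing.
Attach noun class class I -khi → heshevuingkhi.
Attach definiteness indefinite -i → heshevuingkhii.
Apply vowel deletion: heshevuingkhii → heshevingkhi.

heshevingkhi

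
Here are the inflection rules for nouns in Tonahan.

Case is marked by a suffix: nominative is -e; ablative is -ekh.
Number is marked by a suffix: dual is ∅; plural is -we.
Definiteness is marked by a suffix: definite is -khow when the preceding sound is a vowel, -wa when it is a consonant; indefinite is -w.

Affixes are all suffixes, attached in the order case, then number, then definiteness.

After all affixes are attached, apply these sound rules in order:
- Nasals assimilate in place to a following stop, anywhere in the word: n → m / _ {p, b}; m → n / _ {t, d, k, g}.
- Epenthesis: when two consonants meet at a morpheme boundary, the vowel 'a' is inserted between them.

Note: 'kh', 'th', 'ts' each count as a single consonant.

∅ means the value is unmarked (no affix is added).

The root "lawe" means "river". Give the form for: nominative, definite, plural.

laweewekhow

Attach case nominative -e → lawee.
Attach number plural -we → laweewe.
Attach definiteness definite -khow (after vowel 'e') → laweewekhow.
Nasal assimilation: no change.
Epenthesis: no change.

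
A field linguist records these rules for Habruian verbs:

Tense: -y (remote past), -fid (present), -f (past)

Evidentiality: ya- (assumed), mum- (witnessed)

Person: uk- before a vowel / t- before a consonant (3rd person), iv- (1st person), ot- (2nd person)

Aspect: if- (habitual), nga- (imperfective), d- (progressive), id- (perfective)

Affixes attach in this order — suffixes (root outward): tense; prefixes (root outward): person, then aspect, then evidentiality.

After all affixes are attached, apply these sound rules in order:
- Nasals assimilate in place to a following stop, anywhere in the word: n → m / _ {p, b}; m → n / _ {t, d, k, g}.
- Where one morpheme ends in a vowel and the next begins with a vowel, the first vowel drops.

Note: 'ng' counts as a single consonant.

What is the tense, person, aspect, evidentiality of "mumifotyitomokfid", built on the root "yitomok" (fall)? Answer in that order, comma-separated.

Segment: mum-if-ot-yitomok-fid.
tense: -fid → present.
person: ot- → 2nd person.
aspect: if- → habitual.
evidentiality: mum- → witnessed.

present, 2nd person, habitual, witnessed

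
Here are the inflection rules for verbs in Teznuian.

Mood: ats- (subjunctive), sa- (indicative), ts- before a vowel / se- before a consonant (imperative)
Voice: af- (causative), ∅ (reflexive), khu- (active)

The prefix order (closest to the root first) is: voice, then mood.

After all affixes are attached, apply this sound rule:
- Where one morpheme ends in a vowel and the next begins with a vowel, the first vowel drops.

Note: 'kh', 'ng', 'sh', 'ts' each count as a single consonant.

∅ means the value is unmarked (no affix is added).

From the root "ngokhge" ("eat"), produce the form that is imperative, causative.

Attach voice causative af- → afngokhge.
Attach mood imperative ts- (before vowel 'a') → tsafngokhge.
Vowel deletion: no change.

tsafngokhge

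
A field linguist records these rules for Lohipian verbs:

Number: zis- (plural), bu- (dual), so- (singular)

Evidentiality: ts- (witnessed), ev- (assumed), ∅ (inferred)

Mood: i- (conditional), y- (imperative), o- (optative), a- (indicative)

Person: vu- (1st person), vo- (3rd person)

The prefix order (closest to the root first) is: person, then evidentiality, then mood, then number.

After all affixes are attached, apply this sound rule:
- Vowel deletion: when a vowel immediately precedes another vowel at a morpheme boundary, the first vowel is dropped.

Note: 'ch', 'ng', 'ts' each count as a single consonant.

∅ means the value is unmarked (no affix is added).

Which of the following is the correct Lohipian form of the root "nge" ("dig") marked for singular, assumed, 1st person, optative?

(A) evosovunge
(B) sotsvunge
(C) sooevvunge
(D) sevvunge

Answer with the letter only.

D

Attach person 1st person vu- → vunge.
Attach evidentiality assumed ev- → evvunge.
Attach mood optative o- → oevvunge.
Attach number singular so- → sooevvunge.
Apply vowel deletion: sooevvunge → sevvunge.
So the correct form is sevvunge, option (D).
(A) evosovunge is wrong: it has the affixes in the wrong order.
(C) sooevvunge is wrong: it fails to apply the sound rule(s).
(B) sotsvunge is wrong: it uses witnessed instead of assumed for evidentiality.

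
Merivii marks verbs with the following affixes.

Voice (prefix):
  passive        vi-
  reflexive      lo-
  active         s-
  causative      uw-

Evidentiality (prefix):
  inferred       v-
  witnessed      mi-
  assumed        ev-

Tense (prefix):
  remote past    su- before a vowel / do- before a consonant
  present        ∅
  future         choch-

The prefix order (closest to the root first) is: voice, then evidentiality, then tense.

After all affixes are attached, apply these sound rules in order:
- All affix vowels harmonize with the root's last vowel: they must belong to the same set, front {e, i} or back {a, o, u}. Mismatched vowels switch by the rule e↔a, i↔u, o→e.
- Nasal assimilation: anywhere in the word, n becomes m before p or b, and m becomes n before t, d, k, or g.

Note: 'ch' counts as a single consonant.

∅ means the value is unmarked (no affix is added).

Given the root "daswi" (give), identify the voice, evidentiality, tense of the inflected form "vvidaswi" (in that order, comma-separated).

passive, inferred, present

Segment: v-vi-daswi.
voice: vi- → passive.
evidentiality: v- → inferred.
tense: ∅ → present.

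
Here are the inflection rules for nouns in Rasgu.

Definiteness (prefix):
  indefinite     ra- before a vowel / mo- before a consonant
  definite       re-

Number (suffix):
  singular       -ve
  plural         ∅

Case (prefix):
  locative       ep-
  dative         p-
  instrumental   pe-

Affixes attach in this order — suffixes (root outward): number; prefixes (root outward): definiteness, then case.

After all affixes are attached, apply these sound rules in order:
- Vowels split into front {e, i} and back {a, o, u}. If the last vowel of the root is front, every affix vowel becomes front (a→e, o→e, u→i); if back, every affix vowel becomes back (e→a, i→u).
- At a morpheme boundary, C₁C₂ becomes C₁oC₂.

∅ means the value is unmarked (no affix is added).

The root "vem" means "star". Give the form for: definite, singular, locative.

Attach definiteness definite re- → revem.
Attach case locative ep- → eprevem.
Attach number singular -ve → eprevemve.
Vowel harmony: no change.
Apply epenthesis: eprevemve → eporevemove.

eporevemove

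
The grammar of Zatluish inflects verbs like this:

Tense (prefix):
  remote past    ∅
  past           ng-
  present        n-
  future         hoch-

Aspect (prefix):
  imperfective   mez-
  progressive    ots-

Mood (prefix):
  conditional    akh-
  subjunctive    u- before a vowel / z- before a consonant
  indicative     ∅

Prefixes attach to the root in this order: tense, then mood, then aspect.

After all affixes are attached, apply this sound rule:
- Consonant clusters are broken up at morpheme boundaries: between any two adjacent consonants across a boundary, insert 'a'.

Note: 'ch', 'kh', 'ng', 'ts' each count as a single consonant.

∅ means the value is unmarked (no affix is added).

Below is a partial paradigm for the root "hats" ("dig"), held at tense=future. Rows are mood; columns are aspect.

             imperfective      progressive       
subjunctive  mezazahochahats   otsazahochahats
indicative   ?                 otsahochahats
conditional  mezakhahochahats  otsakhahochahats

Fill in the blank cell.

Attach tense future hoch- → hochhats.
mood = indicative: zero marking, form stays hochhats.
Attach aspect imperfective mez- → mezhochhats.
Apply epenthesis: mezhochhats → mezahochahats.

mezahochahats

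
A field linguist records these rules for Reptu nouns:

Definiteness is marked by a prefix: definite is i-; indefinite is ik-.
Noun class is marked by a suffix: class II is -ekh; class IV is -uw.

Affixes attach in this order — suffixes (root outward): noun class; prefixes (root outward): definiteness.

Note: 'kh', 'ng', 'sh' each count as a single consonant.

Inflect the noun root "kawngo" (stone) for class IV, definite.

ikawngouw

Attach noun class class IV -uw → kawngouw.
Attach definiteness definite i- → ikawngouw.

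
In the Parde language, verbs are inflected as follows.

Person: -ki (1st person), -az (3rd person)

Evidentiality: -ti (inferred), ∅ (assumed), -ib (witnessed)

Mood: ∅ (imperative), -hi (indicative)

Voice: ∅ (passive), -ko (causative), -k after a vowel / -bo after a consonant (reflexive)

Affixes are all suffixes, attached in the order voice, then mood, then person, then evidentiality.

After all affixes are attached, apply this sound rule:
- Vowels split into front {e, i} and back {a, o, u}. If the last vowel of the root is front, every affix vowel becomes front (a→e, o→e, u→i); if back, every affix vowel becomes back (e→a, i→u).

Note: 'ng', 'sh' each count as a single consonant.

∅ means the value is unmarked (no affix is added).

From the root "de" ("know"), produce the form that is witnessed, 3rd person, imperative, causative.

Attach voice causative -ko → deko.
mood = imperative: zero marking, form stays deko.
Attach person 3rd person -az → dekoaz.
Attach evidentiality witnessed -ib → dekoazib.
Apply vowel harmony: dekoazib → dekeezib.

dekeezib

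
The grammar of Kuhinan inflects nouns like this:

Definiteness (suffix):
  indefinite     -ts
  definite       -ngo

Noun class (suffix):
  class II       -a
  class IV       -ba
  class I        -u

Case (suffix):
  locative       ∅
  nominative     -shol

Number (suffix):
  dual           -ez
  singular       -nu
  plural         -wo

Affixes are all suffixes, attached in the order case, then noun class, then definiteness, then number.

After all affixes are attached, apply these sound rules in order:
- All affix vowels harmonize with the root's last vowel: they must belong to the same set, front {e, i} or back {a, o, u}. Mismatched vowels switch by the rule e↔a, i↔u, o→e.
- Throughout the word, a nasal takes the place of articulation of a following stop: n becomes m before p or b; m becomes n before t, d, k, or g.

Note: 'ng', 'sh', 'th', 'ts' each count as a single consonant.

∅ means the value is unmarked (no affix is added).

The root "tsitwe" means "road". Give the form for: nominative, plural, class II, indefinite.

tsitwesheletswe

Attach case nominative -shol → tsitweshol.
Attach noun class class II -a → tsitweshola.
Attach definiteness indefinite -ts → tsitwesholats.
Attach number plural -wo → tsitwesholatswo.
Apply vowel harmony: tsitwesholatswo → tsitwesheletswe.
Nasal assimilation: no change.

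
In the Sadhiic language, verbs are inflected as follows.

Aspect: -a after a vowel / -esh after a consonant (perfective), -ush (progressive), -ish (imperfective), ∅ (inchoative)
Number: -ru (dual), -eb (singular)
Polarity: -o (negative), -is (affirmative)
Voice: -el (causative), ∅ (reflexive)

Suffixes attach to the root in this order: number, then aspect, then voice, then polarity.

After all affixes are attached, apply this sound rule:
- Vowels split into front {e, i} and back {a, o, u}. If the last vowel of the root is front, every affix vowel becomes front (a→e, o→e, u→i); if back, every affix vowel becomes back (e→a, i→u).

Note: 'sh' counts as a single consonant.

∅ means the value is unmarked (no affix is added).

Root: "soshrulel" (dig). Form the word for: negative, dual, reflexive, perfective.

Attach number dual -ru → soshrulelru.
Attach aspect perfective -a (after vowel 'u') → soshrulelrua.
voice = reflexive: zero marking, form stays soshrulelrua.
Attach polarity negative -o → soshrulelruao.
Apply vowel harmony: soshrulelruao → soshrulelriee.

soshrulelriee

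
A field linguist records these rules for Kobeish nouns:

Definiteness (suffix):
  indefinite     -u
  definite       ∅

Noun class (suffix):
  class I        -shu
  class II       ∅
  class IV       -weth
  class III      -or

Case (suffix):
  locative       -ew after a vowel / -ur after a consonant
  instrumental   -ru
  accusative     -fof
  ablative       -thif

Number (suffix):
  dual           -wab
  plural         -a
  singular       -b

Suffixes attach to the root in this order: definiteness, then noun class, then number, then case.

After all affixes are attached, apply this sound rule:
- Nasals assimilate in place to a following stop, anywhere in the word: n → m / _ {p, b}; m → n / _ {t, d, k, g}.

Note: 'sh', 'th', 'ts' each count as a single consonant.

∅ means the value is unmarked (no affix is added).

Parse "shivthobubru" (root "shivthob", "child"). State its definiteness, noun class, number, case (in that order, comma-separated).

indefinite, class II, singular, instrumental

Segment: shivthob-u-b-ru.
definiteness: -u → indefinite.
noun class: ∅ → class II.
number: -b → singular.
case: -ru → instrumental.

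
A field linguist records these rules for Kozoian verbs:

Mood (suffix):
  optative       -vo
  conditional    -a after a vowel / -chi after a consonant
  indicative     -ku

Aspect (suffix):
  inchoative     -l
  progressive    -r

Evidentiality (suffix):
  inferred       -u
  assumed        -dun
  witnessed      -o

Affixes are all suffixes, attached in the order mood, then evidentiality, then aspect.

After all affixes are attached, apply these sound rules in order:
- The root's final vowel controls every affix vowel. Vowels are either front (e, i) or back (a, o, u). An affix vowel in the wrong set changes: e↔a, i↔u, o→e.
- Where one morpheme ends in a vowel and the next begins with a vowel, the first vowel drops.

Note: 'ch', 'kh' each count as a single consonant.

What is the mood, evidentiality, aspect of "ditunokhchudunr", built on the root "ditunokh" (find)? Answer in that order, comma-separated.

conditional, assumed, progressive

Segment: ditunokh-chi-dun-r.
mood: -a/chi → conditional.
evidentiality: -dun → assumed.
aspect: -r → progressive.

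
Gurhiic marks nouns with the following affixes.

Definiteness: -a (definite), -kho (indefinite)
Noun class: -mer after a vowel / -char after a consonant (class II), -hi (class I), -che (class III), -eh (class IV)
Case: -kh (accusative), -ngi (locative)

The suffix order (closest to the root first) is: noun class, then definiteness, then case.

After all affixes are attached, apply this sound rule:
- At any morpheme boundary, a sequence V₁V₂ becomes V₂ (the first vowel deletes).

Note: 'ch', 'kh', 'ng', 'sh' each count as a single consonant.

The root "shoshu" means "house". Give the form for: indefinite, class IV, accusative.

Attach noun class class IV -eh → shoshueh.
Attach definiteness indefinite -kho → shoshuehkho.
Attach case accusative -kh → shoshuehkhokh.
Apply vowel deletion: shoshuehkhokh → shoshehkhokh.

shoshehkhokh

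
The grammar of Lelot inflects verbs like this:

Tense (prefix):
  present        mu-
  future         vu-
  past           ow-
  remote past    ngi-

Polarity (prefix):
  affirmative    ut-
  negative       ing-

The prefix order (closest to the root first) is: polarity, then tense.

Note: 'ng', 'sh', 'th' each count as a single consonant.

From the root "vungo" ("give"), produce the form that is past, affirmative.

owutvungo

Attach polarity affirmative ut- → utvungo.
Attach tense past ow- → owutvungo.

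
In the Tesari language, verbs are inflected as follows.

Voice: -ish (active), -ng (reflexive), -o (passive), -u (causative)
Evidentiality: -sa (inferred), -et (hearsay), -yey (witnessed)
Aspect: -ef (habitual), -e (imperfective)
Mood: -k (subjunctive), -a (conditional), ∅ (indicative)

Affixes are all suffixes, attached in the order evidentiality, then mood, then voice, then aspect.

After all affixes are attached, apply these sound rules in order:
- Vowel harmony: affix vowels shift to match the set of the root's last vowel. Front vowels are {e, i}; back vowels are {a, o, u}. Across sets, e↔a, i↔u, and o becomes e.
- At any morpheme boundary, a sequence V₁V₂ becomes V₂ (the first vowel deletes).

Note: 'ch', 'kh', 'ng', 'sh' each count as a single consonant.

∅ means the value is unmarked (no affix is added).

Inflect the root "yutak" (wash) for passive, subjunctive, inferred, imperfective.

Attach evidentiality inferred -sa → yutaksa.
Attach mood subjunctive -k → yutaksak.
Attach voice passive -o → yutaksako.
Attach aspect imperfective -e → yutaksakoe.
Apply vowel harmony: yutaksakoe → yutaksakoa.
Apply vowel deletion: yutaksakoa → yutaksaka.

yutaksaka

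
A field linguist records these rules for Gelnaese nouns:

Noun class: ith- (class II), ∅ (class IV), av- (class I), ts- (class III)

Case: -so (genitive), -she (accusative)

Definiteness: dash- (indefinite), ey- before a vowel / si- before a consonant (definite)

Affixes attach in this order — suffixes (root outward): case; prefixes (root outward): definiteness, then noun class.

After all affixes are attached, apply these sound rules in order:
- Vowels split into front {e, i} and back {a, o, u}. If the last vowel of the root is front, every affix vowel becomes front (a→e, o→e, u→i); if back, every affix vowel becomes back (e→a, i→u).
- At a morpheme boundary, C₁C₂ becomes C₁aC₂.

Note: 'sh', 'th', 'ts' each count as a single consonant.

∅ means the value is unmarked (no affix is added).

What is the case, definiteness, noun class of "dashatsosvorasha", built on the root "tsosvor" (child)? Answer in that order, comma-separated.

Segment: dash-tsosvor-she.
case: -she → accusative.
definiteness: dash- → indefinite.
noun class: ∅ → class IV.

accusative, indefinite, class IV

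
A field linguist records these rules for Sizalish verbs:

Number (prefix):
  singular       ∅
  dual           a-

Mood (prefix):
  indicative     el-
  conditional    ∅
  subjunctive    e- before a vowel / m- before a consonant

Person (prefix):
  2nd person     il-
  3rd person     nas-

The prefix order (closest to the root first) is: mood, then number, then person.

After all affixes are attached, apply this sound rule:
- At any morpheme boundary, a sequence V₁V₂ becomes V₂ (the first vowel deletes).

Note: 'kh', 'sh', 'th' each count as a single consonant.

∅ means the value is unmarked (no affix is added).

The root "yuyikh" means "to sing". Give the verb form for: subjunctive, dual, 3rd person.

nasamyuyikh

Attach mood subjunctive m- (before consonant 'y') → myuyikh.
Attach number dual a- → amyuyikh.
Attach person 3rd person nas- → nasamyuyikh.
Vowel deletion: no change.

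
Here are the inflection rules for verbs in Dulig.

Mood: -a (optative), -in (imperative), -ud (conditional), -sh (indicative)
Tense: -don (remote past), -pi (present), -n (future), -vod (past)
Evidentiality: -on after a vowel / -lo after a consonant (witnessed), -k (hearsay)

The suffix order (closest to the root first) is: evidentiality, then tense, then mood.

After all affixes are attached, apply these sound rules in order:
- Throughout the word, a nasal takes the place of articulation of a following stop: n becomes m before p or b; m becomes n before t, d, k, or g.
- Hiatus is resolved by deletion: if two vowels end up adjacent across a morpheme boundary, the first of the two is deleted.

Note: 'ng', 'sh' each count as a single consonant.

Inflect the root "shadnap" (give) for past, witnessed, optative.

Attach evidentiality witnessed -lo (after consonant 'p') → shadnaplo.
Attach tense past -vod → shadnaplovod.
Attach mood optative -a → shadnaplovoda.
Nasal assimilation: no change.
Vowel deletion: no change.

shadnaplovoda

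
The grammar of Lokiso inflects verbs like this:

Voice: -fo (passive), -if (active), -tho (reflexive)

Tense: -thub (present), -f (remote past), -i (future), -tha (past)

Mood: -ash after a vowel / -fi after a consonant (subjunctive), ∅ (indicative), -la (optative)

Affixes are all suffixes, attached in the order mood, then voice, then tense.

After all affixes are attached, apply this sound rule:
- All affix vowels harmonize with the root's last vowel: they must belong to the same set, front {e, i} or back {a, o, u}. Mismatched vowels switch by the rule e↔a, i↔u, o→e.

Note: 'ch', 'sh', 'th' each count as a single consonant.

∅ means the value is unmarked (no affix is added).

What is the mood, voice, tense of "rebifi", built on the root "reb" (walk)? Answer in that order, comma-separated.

Segment: reb-if-i.
mood: ∅ → indicative.
voice: -if → active.
tense: -i → future.

indicative, active, future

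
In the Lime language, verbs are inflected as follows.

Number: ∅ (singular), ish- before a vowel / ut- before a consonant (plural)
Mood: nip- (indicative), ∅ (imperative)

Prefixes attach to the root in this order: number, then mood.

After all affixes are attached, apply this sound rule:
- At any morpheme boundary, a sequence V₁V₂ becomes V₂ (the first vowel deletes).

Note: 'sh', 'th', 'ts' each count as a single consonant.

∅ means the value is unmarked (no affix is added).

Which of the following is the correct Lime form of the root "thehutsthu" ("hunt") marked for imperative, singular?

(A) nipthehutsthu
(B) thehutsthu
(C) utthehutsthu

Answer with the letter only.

B

number = singular: zero marking, form stays thehutsthu.
mood = imperative: zero marking, form stays thehutsthu.
Vowel deletion: no change.
So the correct form is thehutsthu, option (B).
(A) nipthehutsthu is wrong: it uses indicative instead of imperative for mood.
(C) utthehutsthu is wrong: it uses plural instead of singular for number.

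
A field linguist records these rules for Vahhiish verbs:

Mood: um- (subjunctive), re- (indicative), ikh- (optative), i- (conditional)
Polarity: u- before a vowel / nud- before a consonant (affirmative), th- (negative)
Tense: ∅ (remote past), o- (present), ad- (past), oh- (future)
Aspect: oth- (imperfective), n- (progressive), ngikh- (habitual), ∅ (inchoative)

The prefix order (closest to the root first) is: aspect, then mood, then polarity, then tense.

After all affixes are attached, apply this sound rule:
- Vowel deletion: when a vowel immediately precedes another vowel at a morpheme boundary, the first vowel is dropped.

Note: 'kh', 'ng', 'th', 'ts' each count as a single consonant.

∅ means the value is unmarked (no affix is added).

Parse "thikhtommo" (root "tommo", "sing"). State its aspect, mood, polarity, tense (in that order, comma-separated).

Segment: th-ikh-tommo.
aspect: ∅ → inchoative.
mood: ikh- → optative.
polarity: th- → negative.
tense: ∅ → remote past.

inchoative, optative, negative, remote past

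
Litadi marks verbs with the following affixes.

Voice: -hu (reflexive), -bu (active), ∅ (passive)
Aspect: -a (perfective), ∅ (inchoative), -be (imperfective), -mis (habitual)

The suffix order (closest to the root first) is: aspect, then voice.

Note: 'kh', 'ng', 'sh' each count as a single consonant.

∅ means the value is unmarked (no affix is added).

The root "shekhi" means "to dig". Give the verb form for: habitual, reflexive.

shekhimishu

Attach aspect habitual -mis → shekhimis.
Attach voice reflexive -hu → shekhimishu.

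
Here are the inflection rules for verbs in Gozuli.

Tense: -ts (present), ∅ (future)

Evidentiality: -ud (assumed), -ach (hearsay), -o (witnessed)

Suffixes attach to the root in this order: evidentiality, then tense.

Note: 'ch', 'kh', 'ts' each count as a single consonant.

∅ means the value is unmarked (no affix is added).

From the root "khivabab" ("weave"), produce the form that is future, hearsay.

Attach evidentiality hearsay -ach → khivababach.
tense = future: zero marking, form stays khivababach.

khivababach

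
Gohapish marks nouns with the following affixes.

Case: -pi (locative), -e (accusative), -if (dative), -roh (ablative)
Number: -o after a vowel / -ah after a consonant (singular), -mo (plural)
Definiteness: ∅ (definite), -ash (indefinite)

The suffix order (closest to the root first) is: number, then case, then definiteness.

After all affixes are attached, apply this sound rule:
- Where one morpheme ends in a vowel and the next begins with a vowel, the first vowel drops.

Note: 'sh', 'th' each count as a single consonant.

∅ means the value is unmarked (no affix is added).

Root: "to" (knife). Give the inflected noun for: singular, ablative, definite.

toroh

Attach number singular -o (after vowel 'o') → too.
Attach case ablative -roh → tooroh.
definiteness = definite: zero marking, form stays tooroh.
Apply vowel deletion: tooroh → toroh.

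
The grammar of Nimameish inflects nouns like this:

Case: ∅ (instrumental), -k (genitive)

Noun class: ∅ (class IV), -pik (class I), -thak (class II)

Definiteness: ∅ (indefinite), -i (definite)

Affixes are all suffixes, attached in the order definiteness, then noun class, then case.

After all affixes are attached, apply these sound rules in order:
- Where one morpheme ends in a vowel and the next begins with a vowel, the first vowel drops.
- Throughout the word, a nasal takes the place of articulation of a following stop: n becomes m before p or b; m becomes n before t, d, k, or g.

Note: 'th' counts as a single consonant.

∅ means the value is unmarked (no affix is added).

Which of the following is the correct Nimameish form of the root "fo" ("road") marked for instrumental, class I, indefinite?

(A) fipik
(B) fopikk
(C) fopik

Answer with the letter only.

C

definiteness = indefinite: zero marking, form stays fo.
Attach noun class class I -pik → fopik.
case = instrumental: zero marking, form stays fopik.
Vowel deletion: no change.
Nasal assimilation: no change.
So the correct form is fopik, option (C).
(A) fipik is wrong: it uses definite instead of indefinite for definiteness.
(B) fopikk is wrong: it uses genitive instead of instrumental for case.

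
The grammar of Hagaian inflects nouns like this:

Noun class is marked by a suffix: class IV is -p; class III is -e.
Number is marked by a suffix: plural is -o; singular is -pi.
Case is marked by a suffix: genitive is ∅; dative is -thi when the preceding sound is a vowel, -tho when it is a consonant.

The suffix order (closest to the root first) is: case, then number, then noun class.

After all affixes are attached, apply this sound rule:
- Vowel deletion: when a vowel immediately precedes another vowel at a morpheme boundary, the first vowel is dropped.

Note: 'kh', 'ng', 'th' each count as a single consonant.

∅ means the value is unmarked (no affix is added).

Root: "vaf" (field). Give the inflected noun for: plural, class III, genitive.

case = genitive: zero marking, form stays vaf.
Attach number plural -o → vafo.
Attach noun class class III -e → vafoe.
Apply vowel deletion: vafoe → vafe.

vafe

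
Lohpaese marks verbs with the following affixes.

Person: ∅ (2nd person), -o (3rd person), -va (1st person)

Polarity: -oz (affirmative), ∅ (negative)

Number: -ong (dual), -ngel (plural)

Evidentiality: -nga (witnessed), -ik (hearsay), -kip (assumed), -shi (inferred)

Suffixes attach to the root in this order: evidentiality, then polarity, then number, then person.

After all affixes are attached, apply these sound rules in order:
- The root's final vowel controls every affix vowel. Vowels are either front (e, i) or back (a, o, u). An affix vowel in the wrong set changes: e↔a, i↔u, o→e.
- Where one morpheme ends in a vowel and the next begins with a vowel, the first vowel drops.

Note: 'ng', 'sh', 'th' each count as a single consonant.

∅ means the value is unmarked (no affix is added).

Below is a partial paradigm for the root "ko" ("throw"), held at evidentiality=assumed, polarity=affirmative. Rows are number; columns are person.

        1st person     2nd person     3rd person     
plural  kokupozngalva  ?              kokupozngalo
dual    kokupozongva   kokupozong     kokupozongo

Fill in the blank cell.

kokupozngal

Attach evidentiality assumed -kip → kokip.
Attach polarity affirmative -oz → kokipoz.
Attach number plural -ngel → kokipozngel.
person = 2nd person: zero marking, form stays kokipozngel.
Apply vowel harmony: kokipozngel → kokupozngal.
Vowel deletion: no change.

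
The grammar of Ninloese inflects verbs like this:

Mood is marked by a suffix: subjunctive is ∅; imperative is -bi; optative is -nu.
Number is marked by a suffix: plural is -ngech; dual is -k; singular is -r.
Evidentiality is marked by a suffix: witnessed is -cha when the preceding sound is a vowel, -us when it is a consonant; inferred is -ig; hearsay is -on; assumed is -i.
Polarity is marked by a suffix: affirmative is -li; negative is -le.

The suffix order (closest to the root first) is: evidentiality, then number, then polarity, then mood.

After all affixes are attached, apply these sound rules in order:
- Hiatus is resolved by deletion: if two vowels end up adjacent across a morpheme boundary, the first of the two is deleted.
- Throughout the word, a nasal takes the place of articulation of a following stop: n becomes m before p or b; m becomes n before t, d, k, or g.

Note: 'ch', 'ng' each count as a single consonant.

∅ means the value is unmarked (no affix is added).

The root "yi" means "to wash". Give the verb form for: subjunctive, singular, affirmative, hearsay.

Attach evidentiality hearsay -on → yion.
Attach number singular -r → yionr.
Attach polarity affirmative -li → yionrli.
mood = subjunctive: zero marking, form stays yionrli.
Apply vowel deletion: yionrli → yonrli.
Nasal assimilation: no change.

yonrli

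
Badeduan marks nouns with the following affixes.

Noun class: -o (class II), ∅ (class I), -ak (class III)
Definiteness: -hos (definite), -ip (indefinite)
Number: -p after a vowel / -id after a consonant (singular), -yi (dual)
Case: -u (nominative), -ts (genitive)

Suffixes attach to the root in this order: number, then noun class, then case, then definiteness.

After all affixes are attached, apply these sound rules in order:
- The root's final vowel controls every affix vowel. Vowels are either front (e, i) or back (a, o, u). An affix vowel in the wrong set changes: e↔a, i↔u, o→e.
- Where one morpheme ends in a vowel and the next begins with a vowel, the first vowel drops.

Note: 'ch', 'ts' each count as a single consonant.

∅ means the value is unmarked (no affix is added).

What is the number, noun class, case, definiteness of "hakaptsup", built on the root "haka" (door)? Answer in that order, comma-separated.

Segment: haka-p-ts-ip.
number: -p/id → singular.
noun class: ∅ → class I.
case: -ts → genitive.
definiteness: -ip → indefinite.

singular, class I, genitive, indefinite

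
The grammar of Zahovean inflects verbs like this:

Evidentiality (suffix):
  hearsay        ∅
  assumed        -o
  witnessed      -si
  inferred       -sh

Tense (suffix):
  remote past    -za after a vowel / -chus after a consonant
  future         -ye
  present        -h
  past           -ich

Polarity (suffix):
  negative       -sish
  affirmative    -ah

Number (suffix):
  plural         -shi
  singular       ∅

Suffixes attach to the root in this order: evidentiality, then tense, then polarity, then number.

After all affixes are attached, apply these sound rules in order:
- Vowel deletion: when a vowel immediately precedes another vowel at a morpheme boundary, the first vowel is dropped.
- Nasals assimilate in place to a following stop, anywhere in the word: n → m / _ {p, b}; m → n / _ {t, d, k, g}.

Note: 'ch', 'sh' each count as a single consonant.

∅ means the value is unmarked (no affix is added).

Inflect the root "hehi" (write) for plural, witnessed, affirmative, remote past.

Attach evidentiality witnessed -si → hehisi.
Attach tense remote past -za (after vowel 'i') → hehisiza.
Attach polarity affirmative -ah → hehisizaah.
Attach number plural -shi → hehisizaahshi.
Apply vowel deletion: hehisizaahshi → hehisizahshi.
Nasal assimilation: no change.

hehisizahshi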